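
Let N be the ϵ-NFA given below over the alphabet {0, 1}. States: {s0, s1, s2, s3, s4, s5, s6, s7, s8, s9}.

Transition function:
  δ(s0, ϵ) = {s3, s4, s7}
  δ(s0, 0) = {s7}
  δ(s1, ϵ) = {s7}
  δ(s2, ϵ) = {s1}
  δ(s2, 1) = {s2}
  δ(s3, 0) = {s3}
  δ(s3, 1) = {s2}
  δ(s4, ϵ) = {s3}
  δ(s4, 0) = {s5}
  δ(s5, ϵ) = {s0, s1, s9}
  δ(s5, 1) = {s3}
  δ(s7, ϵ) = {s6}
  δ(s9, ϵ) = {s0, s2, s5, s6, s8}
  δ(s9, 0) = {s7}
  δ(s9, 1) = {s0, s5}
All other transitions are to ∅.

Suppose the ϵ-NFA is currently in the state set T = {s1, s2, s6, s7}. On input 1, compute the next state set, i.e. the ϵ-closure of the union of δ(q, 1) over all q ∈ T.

{s1, s2, s6, s7}

s2 on 1 → {s2}.
No 1-transition from s1, s6, s7.
Union after reading 1: {s2}.
Now take the ϵ-closure:
From s2 via ϵ: add s1.
From s1 via ϵ: add s7.
From s7 via ϵ: add s6.
No new states can be added; the closed set is {s1, s2, s6, s7}.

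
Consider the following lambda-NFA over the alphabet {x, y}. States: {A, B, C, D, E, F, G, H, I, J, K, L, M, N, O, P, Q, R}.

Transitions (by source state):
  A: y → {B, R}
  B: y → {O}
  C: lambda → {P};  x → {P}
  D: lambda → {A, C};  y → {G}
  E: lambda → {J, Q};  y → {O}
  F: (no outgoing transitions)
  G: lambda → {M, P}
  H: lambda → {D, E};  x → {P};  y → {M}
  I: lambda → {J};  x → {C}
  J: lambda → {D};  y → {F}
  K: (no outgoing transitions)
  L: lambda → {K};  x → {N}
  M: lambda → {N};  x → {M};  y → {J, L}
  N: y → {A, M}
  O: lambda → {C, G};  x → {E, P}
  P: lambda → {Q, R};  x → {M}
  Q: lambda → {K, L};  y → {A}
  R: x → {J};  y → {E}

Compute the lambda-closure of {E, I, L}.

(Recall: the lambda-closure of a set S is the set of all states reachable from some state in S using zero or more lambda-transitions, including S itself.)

{A, C, D, E, I, J, K, L, P, Q, R}

Start with {E, I, L}.
From E via lambda: add J, Q.
From L via lambda: add K.
From J via lambda: add D.
From D via lambda: add A, C.
From C via lambda: add P.
From P via lambda: add R.
No new states can be added; the closed set is {A, C, D, E, I, J, K, L, P, Q, R}.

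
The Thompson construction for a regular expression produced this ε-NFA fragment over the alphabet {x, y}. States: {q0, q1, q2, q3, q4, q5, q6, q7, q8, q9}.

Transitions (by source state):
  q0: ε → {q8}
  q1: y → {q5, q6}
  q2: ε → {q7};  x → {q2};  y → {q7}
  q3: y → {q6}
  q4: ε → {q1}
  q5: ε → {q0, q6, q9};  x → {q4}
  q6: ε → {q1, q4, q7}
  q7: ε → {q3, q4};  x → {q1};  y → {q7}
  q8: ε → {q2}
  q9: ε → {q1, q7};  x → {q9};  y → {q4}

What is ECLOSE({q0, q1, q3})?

Start with {q0, q1, q3}.
From q0 via ε: add q8.
From q8 via ε: add q2.
From q2 via ε: add q7.
From q7 via ε: add q4.
No new states can be added; the closed set is {q0, q1, q2, q3, q4, q7, q8}.

{q0, q1, q2, q3, q4, q7, q8}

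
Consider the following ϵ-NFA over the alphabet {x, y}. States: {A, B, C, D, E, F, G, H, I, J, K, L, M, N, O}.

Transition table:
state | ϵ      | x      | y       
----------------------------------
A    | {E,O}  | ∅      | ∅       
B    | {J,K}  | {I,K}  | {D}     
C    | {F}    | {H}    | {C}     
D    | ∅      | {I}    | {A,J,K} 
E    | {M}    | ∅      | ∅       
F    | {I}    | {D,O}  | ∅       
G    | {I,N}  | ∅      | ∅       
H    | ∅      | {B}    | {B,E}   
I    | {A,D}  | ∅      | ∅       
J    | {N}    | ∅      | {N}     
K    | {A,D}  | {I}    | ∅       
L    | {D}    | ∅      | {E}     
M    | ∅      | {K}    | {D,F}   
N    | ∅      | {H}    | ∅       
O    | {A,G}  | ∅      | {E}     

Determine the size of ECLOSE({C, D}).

Start with {C, D}.
From C via ϵ: add F.
From F via ϵ: add I.
From I via ϵ: add A.
From A via ϵ: add E, O.
From E via ϵ: add M.
From O via ϵ: add G.
From G via ϵ: add N.
ϵ-closure = {A, C, D, E, F, G, I, M, N, O}, which has 10 states.

10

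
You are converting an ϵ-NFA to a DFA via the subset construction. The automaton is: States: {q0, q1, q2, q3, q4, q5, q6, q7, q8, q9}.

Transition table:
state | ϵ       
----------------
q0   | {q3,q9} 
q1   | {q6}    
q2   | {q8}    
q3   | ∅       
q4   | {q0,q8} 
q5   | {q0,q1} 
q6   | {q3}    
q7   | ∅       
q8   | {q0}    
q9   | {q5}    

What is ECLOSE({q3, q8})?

{q0, q1, q3, q5, q6, q8, q9}

Start with {q3, q8}.
From q8 via ϵ: add q0.
From q0 via ϵ: add q9.
From q9 via ϵ: add q5.
From q5 via ϵ: add q1.
From q1 via ϵ: add q6.
No new states can be added; the closed set is {q0, q1, q3, q5, q6, q8, q9}.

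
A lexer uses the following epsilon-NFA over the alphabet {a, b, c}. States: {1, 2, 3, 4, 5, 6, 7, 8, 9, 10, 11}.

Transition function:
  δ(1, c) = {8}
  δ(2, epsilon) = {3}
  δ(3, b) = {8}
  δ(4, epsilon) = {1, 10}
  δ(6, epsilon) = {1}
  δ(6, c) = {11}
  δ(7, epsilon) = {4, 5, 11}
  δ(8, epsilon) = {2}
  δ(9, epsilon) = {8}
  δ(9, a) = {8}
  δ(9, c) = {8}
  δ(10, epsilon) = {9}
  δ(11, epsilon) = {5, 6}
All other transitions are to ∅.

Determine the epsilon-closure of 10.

Start with {10}.
From 10 via epsilon: add 9.
From 9 via epsilon: add 8.
From 8 via epsilon: add 2.
From 2 via epsilon: add 3.
No new states can be added; the closed set is {2, 3, 8, 9, 10}.

{2, 3, 8, 9, 10}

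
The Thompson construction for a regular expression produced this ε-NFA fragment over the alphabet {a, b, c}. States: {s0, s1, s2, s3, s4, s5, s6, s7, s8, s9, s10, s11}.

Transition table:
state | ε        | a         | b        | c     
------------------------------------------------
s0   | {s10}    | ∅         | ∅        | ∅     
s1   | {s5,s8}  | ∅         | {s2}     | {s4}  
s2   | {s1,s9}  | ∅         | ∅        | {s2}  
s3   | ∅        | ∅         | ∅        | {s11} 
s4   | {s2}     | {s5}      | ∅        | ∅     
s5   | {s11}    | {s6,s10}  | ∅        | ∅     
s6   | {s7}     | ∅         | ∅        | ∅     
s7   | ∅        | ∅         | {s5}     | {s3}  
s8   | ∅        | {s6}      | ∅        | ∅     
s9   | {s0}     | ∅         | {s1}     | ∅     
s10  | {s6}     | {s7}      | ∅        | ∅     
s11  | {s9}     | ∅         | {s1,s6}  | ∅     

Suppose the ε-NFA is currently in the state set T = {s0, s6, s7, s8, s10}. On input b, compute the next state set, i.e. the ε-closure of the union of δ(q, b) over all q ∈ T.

s7 on b → {s5}.
No b-transition from s0, s6, s8, s10.
Union after reading b: {s5}.
Now take the ε-closure:
From s5 via ε: add s11.
From s11 via ε: add s9.
From s9 via ε: add s0.
From s0 via ε: add s10.
From s10 via ε: add s6.
From s6 via ε: add s7.
No new states can be added; the closed set is {s0, s5, s6, s7, s9, s10, s11}.

{s0, s5, s6, s7, s9, s10, s11}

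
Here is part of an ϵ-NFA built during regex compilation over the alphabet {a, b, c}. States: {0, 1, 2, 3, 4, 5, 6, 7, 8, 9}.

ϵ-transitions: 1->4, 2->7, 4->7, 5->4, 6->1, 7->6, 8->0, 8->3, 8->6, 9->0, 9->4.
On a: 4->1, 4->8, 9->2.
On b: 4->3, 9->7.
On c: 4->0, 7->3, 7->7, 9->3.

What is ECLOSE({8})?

{0, 1, 3, 4, 6, 7, 8}

Start with {8}.
From 8 via ϵ: add 0, 3, 6.
From 6 via ϵ: add 1.
From 1 via ϵ: add 4.
From 4 via ϵ: add 7.
No new states can be added; the closed set is {0, 1, 3, 4, 6, 7, 8}.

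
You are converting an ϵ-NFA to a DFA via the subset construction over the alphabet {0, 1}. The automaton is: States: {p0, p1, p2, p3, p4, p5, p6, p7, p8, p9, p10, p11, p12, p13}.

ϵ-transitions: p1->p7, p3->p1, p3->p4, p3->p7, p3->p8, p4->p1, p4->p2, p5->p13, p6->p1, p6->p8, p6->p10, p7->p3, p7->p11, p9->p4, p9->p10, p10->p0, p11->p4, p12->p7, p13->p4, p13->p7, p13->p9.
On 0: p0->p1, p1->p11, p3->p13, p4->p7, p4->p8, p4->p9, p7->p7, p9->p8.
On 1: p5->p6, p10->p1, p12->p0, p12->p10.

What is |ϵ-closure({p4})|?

7

Start with {p4}.
From p4 via ϵ: add p1, p2.
From p1 via ϵ: add p7.
From p7 via ϵ: add p3, p11.
From p3 via ϵ: add p8.
ϵ-closure = {p1, p2, p3, p4, p7, p8, p11}, which has 7 states.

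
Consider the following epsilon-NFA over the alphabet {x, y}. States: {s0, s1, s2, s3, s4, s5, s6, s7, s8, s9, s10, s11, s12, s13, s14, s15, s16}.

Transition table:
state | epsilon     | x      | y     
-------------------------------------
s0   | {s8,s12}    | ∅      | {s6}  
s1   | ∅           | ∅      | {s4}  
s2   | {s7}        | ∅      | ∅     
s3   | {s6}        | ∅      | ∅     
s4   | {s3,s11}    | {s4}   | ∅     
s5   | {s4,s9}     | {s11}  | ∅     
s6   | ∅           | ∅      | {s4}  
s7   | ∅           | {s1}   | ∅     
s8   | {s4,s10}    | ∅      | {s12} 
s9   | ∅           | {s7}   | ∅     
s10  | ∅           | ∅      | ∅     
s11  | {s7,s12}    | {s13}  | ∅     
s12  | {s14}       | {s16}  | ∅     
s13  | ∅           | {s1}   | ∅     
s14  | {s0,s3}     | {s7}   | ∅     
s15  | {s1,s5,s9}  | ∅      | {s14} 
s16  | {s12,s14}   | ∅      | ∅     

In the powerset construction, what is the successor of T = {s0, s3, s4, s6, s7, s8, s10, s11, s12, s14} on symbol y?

s0 on y → {s6}.
s6 on y → {s4}.
s8 on y → {s12}.
No y-transition from s3, s4, s7, s10, s11, s12, s14.
Union after reading y: {s4, s6, s12}.
Now take the epsilon-closure:
From s4 via epsilon: add s3, s11.
From s12 via epsilon: add s14.
From s11 via epsilon: add s7.
From s14 via epsilon: add s0.
From s0 via epsilon: add s8.
From s8 via epsilon: add s10.
No new states can be added; the closed set is {s0, s3, s4, s6, s7, s8, s10, s11, s12, s14}.

{s0, s3, s4, s6, s7, s8, s10, s11, s12, s14}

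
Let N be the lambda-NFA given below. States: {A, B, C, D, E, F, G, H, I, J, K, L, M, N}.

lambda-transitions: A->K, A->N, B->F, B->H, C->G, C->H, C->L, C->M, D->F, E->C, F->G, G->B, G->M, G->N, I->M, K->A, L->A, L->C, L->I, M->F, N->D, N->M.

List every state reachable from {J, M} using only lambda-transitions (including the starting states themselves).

Start with {J, M}.
From M via lambda: add F.
From F via lambda: add G.
From G via lambda: add B, N.
From B via lambda: add H.
From N via lambda: add D.
No new states can be added; the closed set is {B, D, F, G, H, J, M, N}.

{B, D, F, G, H, J, M, N}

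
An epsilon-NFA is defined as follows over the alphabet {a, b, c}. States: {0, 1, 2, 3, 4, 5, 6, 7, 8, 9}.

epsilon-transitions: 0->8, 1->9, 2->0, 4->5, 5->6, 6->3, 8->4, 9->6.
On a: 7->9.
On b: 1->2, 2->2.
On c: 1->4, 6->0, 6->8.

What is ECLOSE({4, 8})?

Start with {4, 8}.
From 4 via epsilon: add 5.
From 5 via epsilon: add 6.
From 6 via epsilon: add 3.
No new states can be added; the closed set is {3, 4, 5, 6, 8}.

{3, 4, 5, 6, 8}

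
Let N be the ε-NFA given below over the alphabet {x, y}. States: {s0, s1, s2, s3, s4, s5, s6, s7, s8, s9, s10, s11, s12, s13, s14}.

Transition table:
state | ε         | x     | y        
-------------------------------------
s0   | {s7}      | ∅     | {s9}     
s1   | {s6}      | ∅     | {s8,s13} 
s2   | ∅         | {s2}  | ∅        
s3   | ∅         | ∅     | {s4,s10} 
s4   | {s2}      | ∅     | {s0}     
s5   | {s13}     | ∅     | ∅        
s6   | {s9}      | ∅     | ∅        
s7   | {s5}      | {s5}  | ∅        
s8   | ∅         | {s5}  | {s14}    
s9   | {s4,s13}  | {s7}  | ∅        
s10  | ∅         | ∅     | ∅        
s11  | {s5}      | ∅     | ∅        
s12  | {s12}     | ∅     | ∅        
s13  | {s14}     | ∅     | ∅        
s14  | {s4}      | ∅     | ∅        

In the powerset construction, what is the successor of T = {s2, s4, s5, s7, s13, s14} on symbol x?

s2 on x → {s2}.
s7 on x → {s5}.
No x-transition from s4, s5, s13, s14.
Union after reading x: {s2, s5}.
Now take the ε-closure:
From s5 via ε: add s13.
From s13 via ε: add s14.
From s14 via ε: add s4.
No new states can be added; the closed set is {s2, s4, s5, s13, s14}.

{s2, s4, s5, s13, s14}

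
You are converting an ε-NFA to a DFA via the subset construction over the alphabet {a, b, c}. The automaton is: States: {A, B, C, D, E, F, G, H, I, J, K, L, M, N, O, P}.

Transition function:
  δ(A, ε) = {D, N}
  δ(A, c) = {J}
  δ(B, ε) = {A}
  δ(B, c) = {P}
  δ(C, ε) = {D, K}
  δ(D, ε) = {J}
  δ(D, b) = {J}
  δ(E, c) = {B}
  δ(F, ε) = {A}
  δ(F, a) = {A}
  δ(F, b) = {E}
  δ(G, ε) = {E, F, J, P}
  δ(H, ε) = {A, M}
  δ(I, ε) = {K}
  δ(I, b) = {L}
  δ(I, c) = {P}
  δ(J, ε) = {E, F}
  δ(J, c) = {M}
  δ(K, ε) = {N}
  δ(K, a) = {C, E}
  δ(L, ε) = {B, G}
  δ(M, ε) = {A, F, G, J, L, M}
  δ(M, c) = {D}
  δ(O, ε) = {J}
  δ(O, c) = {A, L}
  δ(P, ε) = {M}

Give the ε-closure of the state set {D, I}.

Start with {D, I}.
From D via ε: add J.
From I via ε: add K.
From J via ε: add E, F.
From K via ε: add N.
From F via ε: add A.
No new states can be added; the closed set is {A, D, E, F, I, J, K, N}.

{A, D, E, F, I, J, K, N}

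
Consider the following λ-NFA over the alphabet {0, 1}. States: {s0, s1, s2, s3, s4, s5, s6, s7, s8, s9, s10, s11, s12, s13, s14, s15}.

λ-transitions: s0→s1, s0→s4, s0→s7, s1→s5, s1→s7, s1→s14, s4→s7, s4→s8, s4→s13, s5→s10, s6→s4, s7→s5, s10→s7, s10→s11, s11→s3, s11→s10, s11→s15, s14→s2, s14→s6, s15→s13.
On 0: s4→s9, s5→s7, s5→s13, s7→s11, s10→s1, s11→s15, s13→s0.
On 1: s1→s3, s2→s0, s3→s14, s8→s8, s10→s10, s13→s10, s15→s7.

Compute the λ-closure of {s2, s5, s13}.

Start with {s2, s5, s13}.
From s5 via λ: add s10.
From s10 via λ: add s7, s11.
From s11 via λ: add s3, s15.
No new states can be added; the closed set is {s2, s3, s5, s7, s10, s11, s13, s15}.

{s2, s3, s5, s7, s10, s11, s13, s15}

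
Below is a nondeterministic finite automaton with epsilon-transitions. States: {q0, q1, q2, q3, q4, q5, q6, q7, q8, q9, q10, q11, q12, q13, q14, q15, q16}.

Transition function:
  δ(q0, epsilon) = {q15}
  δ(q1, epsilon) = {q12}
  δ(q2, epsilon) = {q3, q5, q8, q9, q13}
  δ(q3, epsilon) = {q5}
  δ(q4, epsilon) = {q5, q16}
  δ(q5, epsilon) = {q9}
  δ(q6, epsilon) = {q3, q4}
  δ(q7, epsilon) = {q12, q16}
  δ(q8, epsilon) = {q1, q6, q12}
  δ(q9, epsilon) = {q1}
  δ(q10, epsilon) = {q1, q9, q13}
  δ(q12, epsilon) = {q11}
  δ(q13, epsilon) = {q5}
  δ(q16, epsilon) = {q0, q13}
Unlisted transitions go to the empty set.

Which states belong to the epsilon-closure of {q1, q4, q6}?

{q0, q1, q3, q4, q5, q6, q9, q11, q12, q13, q15, q16}

Start with {q1, q4, q6}.
From q1 via epsilon: add q12.
From q4 via epsilon: add q5, q16.
From q6 via epsilon: add q3.
From q5 via epsilon: add q9.
From q12 via epsilon: add q11.
From q16 via epsilon: add q0, q13.
From q0 via epsilon: add q15.
No new states can be added; the closed set is {q0, q1, q3, q4, q5, q6, q9, q11, q12, q13, q15, q16}.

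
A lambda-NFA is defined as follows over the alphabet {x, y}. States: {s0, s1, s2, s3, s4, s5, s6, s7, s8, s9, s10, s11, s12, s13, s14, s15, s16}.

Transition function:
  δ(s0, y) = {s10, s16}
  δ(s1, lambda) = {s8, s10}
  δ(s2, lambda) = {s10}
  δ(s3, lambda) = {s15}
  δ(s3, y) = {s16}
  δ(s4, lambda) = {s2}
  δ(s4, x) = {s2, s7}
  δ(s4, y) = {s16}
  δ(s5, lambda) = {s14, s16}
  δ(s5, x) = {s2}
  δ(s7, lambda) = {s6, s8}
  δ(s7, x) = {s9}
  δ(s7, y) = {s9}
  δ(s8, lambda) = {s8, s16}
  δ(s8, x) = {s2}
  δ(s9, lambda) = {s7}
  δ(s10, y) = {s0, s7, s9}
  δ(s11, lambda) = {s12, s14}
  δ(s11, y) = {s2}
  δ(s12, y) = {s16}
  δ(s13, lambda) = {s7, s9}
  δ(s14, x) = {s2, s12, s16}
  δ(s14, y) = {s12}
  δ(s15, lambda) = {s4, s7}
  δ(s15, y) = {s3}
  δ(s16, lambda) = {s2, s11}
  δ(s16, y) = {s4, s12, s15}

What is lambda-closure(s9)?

Start with {s9}.
From s9 via lambda: add s7.
From s7 via lambda: add s6, s8.
From s8 via lambda: add s16.
From s16 via lambda: add s2, s11.
From s2 via lambda: add s10.
From s11 via lambda: add s12, s14.
No new states can be added; the closed set is {s2, s6, s7, s8, s9, s10, s11, s12, s14, s16}.

{s2, s6, s7, s8, s9, s10, s11, s12, s14, s16}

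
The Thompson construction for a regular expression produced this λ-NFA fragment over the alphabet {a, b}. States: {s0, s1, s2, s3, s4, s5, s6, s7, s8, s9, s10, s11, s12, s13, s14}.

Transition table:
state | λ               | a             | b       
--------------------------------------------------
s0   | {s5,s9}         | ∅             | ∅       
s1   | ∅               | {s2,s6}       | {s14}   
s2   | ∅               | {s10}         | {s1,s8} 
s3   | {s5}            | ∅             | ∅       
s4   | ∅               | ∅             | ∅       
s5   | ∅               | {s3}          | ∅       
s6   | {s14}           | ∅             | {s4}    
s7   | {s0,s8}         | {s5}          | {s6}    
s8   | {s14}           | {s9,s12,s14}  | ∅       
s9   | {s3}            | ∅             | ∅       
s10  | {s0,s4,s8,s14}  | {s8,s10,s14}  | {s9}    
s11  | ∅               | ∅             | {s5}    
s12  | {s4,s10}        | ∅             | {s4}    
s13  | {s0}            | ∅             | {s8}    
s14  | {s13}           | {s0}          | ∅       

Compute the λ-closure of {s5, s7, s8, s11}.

{s0, s3, s5, s7, s8, s9, s11, s13, s14}

Start with {s5, s7, s8, s11}.
From s7 via λ: add s0.
From s8 via λ: add s14.
From s0 via λ: add s9.
From s14 via λ: add s13.
From s9 via λ: add s3.
No new states can be added; the closed set is {s0, s3, s5, s7, s8, s9, s11, s13, s14}.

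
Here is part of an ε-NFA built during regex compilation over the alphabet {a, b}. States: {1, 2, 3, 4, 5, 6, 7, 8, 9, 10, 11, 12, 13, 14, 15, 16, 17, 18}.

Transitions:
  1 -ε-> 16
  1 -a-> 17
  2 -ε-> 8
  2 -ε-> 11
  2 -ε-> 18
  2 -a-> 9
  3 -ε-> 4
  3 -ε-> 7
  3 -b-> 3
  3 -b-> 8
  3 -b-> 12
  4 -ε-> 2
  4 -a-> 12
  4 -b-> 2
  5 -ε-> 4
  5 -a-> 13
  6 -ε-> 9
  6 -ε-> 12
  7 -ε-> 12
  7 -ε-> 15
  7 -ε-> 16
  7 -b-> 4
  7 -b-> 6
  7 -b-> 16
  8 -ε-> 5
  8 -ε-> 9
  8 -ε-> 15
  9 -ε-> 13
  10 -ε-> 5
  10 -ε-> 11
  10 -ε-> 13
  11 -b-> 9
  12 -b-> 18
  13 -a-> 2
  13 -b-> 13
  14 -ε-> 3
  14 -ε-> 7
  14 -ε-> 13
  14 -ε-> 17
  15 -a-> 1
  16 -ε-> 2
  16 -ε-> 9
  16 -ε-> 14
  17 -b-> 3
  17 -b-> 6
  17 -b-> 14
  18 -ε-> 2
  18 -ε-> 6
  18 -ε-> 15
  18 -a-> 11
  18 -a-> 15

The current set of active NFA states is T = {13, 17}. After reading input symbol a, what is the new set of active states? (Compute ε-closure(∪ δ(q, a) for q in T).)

13 on a → {2}.
No a-transition from 17.
Union after reading a: {2}.
Now take the ε-closure:
From 2 via ε: add 8, 11, 18.
From 8 via ε: add 5, 9, 15.
From 18 via ε: add 6.
From 5 via ε: add 4.
From 6 via ε: add 12.
From 9 via ε: add 13.
No new states can be added; the closed set is {2, 4, 5, 6, 8, 9, 11, 12, 13, 15, 18}.

{2, 4, 5, 6, 8, 9, 11, 12, 13, 15, 18}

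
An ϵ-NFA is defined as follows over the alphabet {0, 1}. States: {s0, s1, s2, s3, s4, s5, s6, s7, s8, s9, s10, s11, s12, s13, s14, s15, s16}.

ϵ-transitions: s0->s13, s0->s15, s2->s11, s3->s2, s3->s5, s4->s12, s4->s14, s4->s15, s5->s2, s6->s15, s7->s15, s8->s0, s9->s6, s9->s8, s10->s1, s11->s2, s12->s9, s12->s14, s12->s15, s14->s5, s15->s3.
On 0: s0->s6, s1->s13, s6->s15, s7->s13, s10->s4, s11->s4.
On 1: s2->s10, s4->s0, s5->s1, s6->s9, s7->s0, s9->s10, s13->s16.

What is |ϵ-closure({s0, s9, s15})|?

10

Start with {s0, s9, s15}.
From s0 via ϵ: add s13.
From s9 via ϵ: add s6, s8.
From s15 via ϵ: add s3.
From s3 via ϵ: add s2, s5.
From s2 via ϵ: add s11.
ϵ-closure = {s0, s2, s3, s5, s6, s8, s9, s11, s13, s15}, which has 10 states.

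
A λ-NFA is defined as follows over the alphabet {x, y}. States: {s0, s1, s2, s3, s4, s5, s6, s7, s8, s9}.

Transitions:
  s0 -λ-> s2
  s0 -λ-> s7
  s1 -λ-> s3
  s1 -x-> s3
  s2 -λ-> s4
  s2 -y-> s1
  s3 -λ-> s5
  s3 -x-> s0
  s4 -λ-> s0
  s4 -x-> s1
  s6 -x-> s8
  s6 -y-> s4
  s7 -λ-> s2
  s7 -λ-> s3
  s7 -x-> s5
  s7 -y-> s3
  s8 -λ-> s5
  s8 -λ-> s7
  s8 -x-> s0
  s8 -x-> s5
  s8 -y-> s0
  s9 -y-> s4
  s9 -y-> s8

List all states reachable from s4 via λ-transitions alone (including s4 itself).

Start with {s4}.
From s4 via λ: add s0.
From s0 via λ: add s2, s7.
From s7 via λ: add s3.
From s3 via λ: add s5.
No new states can be added; the closed set is {s0, s2, s3, s4, s5, s7}.

{s0, s2, s3, s4, s5, s7}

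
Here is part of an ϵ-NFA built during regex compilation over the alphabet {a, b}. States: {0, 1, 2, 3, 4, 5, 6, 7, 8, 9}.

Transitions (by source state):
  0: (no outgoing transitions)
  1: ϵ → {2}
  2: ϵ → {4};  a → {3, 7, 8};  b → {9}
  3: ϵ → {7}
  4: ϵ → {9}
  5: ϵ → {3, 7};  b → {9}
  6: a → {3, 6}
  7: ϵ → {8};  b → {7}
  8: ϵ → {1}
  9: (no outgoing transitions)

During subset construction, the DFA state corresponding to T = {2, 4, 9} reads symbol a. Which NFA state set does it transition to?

2 on a → {3, 7, 8}.
No a-transition from 4, 9.
Union after reading a: {3, 7, 8}.
Now take the ϵ-closure:
From 8 via ϵ: add 1.
From 1 via ϵ: add 2.
From 2 via ϵ: add 4.
From 4 via ϵ: add 9.
No new states can be added; the closed set is {1, 2, 3, 4, 7, 8, 9}.

{1, 2, 3, 4, 7, 8, 9}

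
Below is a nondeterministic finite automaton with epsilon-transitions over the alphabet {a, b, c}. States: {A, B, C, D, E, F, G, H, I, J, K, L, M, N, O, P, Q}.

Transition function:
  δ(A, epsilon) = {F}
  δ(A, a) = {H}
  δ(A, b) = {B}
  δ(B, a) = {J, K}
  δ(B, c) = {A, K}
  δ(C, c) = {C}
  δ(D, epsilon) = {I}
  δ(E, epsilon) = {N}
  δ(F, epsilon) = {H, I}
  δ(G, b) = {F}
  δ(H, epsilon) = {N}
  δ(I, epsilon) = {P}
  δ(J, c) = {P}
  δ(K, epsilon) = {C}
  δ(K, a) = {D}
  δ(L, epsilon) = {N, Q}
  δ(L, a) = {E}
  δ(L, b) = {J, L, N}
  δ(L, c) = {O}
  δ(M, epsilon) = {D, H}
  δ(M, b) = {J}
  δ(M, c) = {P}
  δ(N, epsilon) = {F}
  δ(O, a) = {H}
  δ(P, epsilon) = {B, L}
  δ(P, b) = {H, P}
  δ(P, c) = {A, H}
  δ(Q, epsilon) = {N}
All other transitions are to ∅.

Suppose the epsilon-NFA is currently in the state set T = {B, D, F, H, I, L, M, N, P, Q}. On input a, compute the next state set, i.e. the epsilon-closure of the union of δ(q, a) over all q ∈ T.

{B, C, E, F, H, I, J, K, L, N, P, Q}

B on a → {J, K}.
L on a → {E}.
No a-transition from D, F, H, I, M, N, P, Q.
Union after reading a: {E, J, K}.
Now take the epsilon-closure:
From E via epsilon: add N.
From K via epsilon: add C.
From N via epsilon: add F.
From F via epsilon: add H, I.
From I via epsilon: add P.
From P via epsilon: add B, L.
From L via epsilon: add Q.
No new states can be added; the closed set is {B, C, E, F, H, I, J, K, L, N, P, Q}.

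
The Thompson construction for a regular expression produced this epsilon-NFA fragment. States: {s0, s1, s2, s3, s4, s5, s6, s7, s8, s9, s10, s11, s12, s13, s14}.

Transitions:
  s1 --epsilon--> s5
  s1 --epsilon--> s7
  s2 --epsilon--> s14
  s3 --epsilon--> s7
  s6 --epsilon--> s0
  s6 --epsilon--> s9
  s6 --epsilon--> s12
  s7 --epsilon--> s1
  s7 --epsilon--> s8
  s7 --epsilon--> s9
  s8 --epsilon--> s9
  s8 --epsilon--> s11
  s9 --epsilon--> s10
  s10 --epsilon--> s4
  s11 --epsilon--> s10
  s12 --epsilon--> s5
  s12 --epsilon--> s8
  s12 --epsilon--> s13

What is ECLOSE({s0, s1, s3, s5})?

Start with {s0, s1, s3, s5}.
From s1 via epsilon: add s7.
From s7 via epsilon: add s8, s9.
From s8 via epsilon: add s11.
From s9 via epsilon: add s10.
From s10 via epsilon: add s4.
No new states can be added; the closed set is {s0, s1, s3, s4, s5, s7, s8, s9, s10, s11}.

{s0, s1, s3, s4, s5, s7, s8, s9, s10, s11}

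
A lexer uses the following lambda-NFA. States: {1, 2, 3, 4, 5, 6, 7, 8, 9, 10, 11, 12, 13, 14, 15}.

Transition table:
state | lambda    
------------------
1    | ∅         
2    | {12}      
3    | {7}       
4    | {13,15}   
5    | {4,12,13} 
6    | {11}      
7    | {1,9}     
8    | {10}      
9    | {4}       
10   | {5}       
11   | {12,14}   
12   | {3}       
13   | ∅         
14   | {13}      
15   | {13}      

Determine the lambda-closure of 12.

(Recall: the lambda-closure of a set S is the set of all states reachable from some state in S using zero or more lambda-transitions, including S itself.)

Start with {12}.
From 12 via lambda: add 3.
From 3 via lambda: add 7.
From 7 via lambda: add 1, 9.
From 9 via lambda: add 4.
From 4 via lambda: add 13, 15.
No new states can be added; the closed set is {1, 3, 4, 7, 9, 12, 13, 15}.

{1, 3, 4, 7, 9, 12, 13, 15}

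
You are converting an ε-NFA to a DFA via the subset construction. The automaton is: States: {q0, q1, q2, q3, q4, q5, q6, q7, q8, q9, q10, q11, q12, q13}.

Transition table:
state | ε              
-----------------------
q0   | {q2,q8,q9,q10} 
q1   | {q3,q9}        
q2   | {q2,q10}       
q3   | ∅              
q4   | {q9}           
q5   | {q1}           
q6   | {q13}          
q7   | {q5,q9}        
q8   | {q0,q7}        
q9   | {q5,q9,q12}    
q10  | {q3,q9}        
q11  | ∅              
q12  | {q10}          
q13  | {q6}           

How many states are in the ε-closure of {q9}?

Start with {q9}.
From q9 via ε: add q5, q12.
From q5 via ε: add q1.
From q12 via ε: add q10.
From q1 via ε: add q3.
ε-closure = {q1, q3, q5, q9, q10, q12}, which has 6 states.

6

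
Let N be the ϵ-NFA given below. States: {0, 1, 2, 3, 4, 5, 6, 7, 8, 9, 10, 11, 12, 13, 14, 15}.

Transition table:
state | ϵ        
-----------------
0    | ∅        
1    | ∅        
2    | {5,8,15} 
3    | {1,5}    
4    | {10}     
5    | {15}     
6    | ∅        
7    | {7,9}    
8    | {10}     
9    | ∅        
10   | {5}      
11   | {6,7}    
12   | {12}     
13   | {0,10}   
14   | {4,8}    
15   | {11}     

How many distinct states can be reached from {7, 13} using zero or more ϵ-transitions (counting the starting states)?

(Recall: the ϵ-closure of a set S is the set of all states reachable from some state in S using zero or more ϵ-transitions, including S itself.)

Start with {7, 13}.
From 7 via ϵ: add 9.
From 13 via ϵ: add 0, 10.
From 10 via ϵ: add 5.
From 5 via ϵ: add 15.
From 15 via ϵ: add 11.
From 11 via ϵ: add 6.
ϵ-closure = {0, 5, 6, 7, 9, 10, 11, 13, 15}, which has 9 states.

9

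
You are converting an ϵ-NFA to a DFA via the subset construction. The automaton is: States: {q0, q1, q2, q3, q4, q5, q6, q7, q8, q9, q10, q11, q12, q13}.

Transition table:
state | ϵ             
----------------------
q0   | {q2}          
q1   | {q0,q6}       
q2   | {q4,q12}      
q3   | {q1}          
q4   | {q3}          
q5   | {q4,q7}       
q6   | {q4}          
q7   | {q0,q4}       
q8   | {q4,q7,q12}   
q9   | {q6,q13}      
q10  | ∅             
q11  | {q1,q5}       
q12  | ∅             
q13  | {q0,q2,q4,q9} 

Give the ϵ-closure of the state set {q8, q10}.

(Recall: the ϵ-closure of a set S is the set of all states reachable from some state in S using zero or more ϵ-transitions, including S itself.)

Start with {q8, q10}.
From q8 via ϵ: add q4, q7, q12.
From q4 via ϵ: add q3.
From q7 via ϵ: add q0.
From q0 via ϵ: add q2.
From q3 via ϵ: add q1.
From q1 via ϵ: add q6.
No new states can be added; the closed set is {q0, q1, q2, q3, q4, q6, q7, q8, q10, q12}.

{q0, q1, q2, q3, q4, q6, q7, q8, q10, q12}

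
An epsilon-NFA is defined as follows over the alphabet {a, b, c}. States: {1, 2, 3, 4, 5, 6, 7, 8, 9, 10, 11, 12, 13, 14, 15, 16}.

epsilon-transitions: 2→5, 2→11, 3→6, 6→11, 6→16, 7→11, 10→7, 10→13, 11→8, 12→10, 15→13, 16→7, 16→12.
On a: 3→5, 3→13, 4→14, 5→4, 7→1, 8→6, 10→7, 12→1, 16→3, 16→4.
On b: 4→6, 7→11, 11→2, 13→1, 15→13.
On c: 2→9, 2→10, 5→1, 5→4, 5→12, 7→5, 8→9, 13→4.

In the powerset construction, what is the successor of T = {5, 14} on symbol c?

5 on c → {1, 4, 12}.
No c-transition from 14.
Union after reading c: {1, 4, 12}.
Now take the epsilon-closure:
From 12 via epsilon: add 10.
From 10 via epsilon: add 7, 13.
From 7 via epsilon: add 11.
From 11 via epsilon: add 8.
No new states can be added; the closed set is {1, 4, 7, 8, 10, 11, 12, 13}.

{1, 4, 7, 8, 10, 11, 12, 13}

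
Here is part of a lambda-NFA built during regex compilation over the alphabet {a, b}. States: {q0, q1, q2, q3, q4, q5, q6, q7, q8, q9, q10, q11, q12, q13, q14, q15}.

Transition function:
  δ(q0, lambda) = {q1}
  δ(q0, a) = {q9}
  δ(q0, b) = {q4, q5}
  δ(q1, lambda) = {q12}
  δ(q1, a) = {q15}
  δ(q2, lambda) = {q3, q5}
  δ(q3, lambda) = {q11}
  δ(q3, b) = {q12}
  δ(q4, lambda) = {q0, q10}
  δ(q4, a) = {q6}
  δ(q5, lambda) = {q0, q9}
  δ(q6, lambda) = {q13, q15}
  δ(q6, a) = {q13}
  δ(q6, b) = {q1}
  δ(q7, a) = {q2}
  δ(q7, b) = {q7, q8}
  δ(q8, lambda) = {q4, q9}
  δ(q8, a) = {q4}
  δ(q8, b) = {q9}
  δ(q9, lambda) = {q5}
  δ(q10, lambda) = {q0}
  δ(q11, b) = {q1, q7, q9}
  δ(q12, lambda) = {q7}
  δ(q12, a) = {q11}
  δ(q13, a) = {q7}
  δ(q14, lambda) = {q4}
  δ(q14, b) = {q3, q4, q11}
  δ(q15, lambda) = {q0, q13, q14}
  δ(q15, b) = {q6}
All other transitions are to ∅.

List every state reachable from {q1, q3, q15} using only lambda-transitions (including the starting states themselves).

Start with {q1, q3, q15}.
From q1 via lambda: add q12.
From q3 via lambda: add q11.
From q15 via lambda: add q0, q13, q14.
From q12 via lambda: add q7.
From q14 via lambda: add q4.
From q4 via lambda: add q10.
No new states can be added; the closed set is {q0, q1, q3, q4, q7, q10, q11, q12, q13, q14, q15}.

{q0, q1, q3, q4, q7, q10, q11, q12, q13, q14, q15}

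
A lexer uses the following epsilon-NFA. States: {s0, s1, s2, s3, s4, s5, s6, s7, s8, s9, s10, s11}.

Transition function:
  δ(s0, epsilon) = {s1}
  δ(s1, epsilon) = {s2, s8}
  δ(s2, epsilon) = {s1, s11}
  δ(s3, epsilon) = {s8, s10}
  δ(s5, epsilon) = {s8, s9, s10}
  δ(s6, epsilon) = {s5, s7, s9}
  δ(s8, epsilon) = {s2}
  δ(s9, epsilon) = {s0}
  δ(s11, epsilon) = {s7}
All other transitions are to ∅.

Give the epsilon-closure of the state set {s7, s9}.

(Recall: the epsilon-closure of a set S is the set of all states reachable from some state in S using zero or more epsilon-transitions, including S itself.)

{s0, s1, s2, s7, s8, s9, s11}

Start with {s7, s9}.
From s9 via epsilon: add s0.
From s0 via epsilon: add s1.
From s1 via epsilon: add s2, s8.
From s2 via epsilon: add s11.
No new states can be added; the closed set is {s0, s1, s2, s7, s8, s9, s11}.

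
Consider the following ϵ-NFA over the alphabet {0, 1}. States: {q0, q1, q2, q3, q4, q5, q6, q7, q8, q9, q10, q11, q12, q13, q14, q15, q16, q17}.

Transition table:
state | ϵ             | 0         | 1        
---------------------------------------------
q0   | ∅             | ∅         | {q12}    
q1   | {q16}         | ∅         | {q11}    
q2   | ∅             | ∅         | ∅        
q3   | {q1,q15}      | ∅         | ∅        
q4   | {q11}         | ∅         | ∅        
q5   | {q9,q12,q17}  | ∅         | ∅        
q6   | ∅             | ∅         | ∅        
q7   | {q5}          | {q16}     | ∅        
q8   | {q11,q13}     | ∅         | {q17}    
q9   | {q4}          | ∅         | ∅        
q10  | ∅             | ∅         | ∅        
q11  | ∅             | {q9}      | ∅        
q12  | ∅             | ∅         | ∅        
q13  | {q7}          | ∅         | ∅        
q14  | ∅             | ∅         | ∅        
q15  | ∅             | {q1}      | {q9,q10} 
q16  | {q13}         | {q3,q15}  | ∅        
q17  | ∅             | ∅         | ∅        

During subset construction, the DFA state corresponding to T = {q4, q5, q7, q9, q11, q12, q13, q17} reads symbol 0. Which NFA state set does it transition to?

q7 on 0 → {q16}.
q11 on 0 → {q9}.
No 0-transition from q4, q5, q9, q12, q13, q17.
Union after reading 0: {q9, q16}.
Now take the ϵ-closure:
From q9 via ϵ: add q4.
From q16 via ϵ: add q13.
From q4 via ϵ: add q11.
From q13 via ϵ: add q7.
From q7 via ϵ: add q5.
From q5 via ϵ: add q12, q17.
No new states can be added; the closed set is {q4, q5, q7, q9, q11, q12, q13, q16, q17}.

{q4, q5, q7, q9, q11, q12, q13, q16, q17}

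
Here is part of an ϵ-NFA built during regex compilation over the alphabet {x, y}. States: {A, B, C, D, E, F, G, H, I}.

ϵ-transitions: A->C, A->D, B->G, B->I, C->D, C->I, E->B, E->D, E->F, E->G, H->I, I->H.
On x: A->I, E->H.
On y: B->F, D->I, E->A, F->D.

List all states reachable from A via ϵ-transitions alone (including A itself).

Start with {A}.
From A via ϵ: add C, D.
From C via ϵ: add I.
From I via ϵ: add H.
No new states can be added; the closed set is {A, C, D, H, I}.

{A, C, D, H, I}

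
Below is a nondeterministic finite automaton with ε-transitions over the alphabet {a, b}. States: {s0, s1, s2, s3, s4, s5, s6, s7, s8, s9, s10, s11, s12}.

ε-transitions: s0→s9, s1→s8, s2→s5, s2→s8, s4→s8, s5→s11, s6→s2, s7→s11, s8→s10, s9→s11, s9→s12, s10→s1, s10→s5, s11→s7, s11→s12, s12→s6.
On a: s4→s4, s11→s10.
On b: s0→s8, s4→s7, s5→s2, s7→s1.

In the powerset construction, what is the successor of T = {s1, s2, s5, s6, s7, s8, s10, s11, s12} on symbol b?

s5 on b → {s2}.
s7 on b → {s1}.
No b-transition from s1, s2, s6, s8, s10, s11, s12.
Union after reading b: {s1, s2}.
Now take the ε-closure:
From s1 via ε: add s8.
From s2 via ε: add s5.
From s5 via ε: add s11.
From s8 via ε: add s10.
From s11 via ε: add s7, s12.
From s12 via ε: add s6.
No new states can be added; the closed set is {s1, s2, s5, s6, s7, s8, s10, s11, s12}.

{s1, s2, s5, s6, s7, s8, s10, s11, s12}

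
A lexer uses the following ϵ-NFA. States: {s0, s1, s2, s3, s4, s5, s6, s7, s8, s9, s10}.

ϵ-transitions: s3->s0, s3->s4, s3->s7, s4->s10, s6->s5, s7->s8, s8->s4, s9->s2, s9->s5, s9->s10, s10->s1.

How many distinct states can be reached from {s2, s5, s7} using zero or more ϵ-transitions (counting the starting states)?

Start with {s2, s5, s7}.
From s7 via ϵ: add s8.
From s8 via ϵ: add s4.
From s4 via ϵ: add s10.
From s10 via ϵ: add s1.
ϵ-closure = {s1, s2, s4, s5, s7, s8, s10}, which has 7 states.

7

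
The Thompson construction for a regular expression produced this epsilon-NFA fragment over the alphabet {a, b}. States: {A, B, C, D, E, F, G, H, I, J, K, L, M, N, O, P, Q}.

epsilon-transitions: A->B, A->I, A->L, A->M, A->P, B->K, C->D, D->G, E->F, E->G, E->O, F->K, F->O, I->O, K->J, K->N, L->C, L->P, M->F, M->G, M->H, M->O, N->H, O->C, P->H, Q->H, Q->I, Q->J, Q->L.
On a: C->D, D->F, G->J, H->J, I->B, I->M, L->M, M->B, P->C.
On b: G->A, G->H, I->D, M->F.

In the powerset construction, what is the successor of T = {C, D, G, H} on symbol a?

{C, D, F, G, H, J, K, N, O}

C on a → {D}.
D on a → {F}.
G on a → {J}.
H on a → {J}.
Union after reading a: {D, F, J}.
Now take the epsilon-closure:
From D via epsilon: add G.
From F via epsilon: add K, O.
From K via epsilon: add N.
From O via epsilon: add C.
From N via epsilon: add H.
No new states can be added; the closed set is {C, D, F, G, H, J, K, N, O}.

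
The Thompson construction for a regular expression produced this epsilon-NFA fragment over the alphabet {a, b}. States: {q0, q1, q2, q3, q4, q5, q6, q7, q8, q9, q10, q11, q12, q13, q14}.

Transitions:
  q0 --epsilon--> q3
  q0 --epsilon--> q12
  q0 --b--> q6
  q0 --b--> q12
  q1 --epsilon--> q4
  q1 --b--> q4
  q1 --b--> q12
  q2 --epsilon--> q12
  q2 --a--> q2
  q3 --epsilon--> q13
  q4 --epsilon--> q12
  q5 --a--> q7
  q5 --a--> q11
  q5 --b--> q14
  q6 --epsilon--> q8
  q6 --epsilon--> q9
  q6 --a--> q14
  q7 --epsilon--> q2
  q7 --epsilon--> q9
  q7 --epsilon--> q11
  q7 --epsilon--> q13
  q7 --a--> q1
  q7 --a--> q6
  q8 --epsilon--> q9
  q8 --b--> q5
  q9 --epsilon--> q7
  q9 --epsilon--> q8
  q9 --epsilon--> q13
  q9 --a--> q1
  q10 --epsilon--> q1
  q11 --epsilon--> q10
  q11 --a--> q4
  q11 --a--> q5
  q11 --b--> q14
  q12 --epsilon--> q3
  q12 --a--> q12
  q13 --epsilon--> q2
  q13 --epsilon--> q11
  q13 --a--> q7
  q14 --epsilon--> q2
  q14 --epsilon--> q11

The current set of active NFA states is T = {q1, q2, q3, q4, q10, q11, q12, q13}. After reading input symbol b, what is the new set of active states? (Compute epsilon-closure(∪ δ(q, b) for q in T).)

q1 on b → {q4, q12}.
q11 on b → {q14}.
No b-transition from q2, q3, q4, q10, q12, q13.
Union after reading b: {q4, q12, q14}.
Now take the epsilon-closure:
From q12 via epsilon: add q3.
From q14 via epsilon: add q2, q11.
From q3 via epsilon: add q13.
From q11 via epsilon: add q10.
From q10 via epsilon: add q1.
No new states can be added; the closed set is {q1, q2, q3, q4, q10, q11, q12, q13, q14}.

{q1, q2, q3, q4, q10, q11, q12, q13, q14}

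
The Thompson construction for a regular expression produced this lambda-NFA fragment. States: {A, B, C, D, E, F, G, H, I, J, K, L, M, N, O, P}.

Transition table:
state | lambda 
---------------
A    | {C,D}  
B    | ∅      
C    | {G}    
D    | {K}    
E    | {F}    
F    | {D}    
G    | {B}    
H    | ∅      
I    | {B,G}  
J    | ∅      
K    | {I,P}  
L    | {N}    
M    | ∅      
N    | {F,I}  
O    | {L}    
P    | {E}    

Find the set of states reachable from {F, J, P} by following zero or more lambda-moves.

{B, D, E, F, G, I, J, K, P}

Start with {F, J, P}.
From F via lambda: add D.
From P via lambda: add E.
From D via lambda: add K.
From K via lambda: add I.
From I via lambda: add B, G.
No new states can be added; the closed set is {B, D, E, F, G, I, J, K, P}.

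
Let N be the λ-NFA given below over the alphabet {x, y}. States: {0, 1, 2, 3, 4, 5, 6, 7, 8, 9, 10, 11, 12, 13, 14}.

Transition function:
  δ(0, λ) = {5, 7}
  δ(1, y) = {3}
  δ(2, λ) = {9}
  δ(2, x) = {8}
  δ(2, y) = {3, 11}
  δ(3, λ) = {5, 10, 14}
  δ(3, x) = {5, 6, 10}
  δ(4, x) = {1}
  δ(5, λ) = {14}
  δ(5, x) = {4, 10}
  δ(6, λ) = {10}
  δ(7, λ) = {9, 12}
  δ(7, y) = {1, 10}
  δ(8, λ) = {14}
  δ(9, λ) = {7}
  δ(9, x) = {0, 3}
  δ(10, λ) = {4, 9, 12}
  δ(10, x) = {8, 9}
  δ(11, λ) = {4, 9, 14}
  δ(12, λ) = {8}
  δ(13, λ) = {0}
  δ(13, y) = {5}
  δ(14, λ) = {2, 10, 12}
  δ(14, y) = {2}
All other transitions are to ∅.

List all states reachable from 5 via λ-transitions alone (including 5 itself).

Start with {5}.
From 5 via λ: add 14.
From 14 via λ: add 2, 10, 12.
From 2 via λ: add 9.
From 10 via λ: add 4.
From 12 via λ: add 8.
From 9 via λ: add 7.
No new states can be added; the closed set is {2, 4, 5, 7, 8, 9, 10, 12, 14}.

{2, 4, 5, 7, 8, 9, 10, 12, 14}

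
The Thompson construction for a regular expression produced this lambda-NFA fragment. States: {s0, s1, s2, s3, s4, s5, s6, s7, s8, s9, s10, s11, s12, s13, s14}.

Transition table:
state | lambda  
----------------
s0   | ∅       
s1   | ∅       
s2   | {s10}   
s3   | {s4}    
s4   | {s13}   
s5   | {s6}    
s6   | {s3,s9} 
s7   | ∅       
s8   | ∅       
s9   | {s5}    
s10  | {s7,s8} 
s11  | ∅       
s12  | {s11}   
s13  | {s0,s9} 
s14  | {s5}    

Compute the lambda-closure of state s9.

Start with {s9}.
From s9 via lambda: add s5.
From s5 via lambda: add s6.
From s6 via lambda: add s3.
From s3 via lambda: add s4.
From s4 via lambda: add s13.
From s13 via lambda: add s0.
No new states can be added; the closed set is {s0, s3, s4, s5, s6, s9, s13}.

{s0, s3, s4, s5, s6, s9, s13}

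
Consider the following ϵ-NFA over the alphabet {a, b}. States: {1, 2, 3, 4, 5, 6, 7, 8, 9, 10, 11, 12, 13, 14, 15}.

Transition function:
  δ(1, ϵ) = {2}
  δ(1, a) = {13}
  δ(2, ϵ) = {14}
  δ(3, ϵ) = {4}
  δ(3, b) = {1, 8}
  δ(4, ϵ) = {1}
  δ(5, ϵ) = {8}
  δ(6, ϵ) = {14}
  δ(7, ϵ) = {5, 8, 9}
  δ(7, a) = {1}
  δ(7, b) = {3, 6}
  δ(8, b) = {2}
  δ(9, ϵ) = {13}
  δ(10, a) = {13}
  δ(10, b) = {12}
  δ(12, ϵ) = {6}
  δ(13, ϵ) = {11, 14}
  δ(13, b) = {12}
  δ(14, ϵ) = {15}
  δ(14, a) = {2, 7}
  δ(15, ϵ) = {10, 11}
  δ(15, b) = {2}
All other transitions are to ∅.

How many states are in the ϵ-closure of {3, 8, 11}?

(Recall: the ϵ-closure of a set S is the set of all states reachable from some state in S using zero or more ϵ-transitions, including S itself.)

9

Start with {3, 8, 11}.
From 3 via ϵ: add 4.
From 4 via ϵ: add 1.
From 1 via ϵ: add 2.
From 2 via ϵ: add 14.
From 14 via ϵ: add 15.
From 15 via ϵ: add 10.
ϵ-closure = {1, 2, 3, 4, 8, 10, 11, 14, 15}, which has 9 states.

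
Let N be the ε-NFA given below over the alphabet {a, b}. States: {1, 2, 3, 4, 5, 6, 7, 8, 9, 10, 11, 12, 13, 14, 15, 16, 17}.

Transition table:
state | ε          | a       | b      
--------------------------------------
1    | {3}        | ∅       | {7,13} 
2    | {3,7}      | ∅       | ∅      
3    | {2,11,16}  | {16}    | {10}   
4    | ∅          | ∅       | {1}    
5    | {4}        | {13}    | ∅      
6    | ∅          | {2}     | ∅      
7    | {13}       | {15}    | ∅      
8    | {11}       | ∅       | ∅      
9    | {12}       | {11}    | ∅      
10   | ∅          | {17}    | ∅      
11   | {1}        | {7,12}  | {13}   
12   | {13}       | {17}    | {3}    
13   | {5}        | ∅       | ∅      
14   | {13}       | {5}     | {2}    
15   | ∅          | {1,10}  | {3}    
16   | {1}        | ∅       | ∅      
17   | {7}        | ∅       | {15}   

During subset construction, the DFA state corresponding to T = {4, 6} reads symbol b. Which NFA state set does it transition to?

4 on b → {1}.
No b-transition from 6.
Union after reading b: {1}.
Now take the ε-closure:
From 1 via ε: add 3.
From 3 via ε: add 2, 11, 16.
From 2 via ε: add 7.
From 7 via ε: add 13.
From 13 via ε: add 5.
From 5 via ε: add 4.
No new states can be added; the closed set is {1, 2, 3, 4, 5, 7, 11, 13, 16}.

{1, 2, 3, 4, 5, 7, 11, 13, 16}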